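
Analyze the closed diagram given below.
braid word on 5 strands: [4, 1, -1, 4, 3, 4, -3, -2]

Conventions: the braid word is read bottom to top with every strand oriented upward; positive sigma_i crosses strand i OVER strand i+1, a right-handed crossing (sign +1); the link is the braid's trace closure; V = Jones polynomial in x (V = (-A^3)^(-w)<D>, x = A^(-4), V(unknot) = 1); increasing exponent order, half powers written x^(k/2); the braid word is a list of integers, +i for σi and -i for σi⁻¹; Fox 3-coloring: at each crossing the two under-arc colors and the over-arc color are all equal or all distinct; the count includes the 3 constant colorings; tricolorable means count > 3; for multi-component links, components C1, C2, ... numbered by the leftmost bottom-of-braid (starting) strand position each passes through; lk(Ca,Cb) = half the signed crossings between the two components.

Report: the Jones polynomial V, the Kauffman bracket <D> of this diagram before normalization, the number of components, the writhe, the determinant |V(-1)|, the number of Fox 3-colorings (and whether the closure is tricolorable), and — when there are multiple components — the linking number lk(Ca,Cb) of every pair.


V = 1 + x + x^2 + x^3
<D> = A^-6 + A^-2 + A^2 + A^6 (w = +2)
3 components over 8 crossings, w = +2
lk(C1,C2): 0
lk(C1,C3) = 0
linking number lk(C2,C3) = +1
9 Fox colorings among 3^9, |V(-1)| = 0: tricolorable
why: free reduction leaves σ4 σ4 σ3 σ4 σ3⁻¹ σ2⁻¹ of the original 8 letters


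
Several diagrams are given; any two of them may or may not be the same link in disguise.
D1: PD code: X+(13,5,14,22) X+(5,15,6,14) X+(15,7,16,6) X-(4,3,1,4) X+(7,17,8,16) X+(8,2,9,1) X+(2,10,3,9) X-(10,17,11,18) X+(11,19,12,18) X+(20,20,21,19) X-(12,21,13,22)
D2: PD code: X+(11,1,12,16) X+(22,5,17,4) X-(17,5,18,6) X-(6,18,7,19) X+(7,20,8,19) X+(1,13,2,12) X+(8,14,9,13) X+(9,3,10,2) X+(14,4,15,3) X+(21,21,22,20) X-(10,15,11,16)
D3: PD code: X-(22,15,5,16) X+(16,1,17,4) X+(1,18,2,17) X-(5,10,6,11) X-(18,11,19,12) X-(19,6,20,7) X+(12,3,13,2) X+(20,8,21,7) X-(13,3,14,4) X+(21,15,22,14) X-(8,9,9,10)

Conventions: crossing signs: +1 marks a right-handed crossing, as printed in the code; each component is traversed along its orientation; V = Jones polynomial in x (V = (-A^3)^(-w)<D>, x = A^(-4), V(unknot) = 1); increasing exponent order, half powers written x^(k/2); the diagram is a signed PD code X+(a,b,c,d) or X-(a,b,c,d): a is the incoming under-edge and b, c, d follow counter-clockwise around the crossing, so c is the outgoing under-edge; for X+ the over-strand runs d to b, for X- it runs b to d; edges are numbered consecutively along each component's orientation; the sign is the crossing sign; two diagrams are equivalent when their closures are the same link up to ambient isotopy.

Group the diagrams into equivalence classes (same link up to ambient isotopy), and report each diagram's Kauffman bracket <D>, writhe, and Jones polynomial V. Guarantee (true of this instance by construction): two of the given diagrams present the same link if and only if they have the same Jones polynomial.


classes: {D1} | {D2} | {D3}
V(D1) = -x^(3/2) - 2x^(7/2) + x^(9/2) - x^(11/2) + x^(13/2)  [11 crossings, <D> = -A^-11 + A^-7 - A^-3 + 2A + A^9, w = +5]
V(D2) = -x^(1/2) - x^(3/2) - x^(5/2) + x^(9/2)  [11 crossings, <D> = -A^-3 + A^5 + A^9 + A^13, w = +5]
V(D3) = -x^(1/2) - x^(5/2)  [11 crossings, <D> = A^-13 + A^-5, w = -1]
note: 3 values of V(x) split the 3 diagrams


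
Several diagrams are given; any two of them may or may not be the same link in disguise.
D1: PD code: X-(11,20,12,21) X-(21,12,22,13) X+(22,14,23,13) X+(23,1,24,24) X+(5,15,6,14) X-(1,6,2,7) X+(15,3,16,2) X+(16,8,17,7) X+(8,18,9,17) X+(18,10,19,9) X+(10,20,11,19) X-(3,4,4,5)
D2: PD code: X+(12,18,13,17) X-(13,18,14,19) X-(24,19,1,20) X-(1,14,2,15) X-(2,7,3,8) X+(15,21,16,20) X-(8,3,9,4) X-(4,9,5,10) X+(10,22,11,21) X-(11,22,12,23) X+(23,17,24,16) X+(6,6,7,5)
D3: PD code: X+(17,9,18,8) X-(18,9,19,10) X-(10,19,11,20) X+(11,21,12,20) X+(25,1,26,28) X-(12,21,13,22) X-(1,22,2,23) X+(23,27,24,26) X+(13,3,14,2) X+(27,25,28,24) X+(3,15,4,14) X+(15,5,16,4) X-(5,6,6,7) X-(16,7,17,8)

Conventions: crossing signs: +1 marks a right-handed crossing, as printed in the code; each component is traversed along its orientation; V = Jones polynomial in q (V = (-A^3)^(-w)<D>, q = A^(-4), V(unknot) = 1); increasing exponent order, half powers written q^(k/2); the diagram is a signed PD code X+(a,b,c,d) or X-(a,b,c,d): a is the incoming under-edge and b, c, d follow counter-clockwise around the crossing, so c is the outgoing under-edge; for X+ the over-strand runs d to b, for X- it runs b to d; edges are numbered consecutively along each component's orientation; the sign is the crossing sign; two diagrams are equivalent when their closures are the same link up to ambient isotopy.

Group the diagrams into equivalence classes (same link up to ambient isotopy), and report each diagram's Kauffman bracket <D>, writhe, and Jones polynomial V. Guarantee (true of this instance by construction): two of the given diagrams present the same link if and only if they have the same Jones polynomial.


equivalence classes: {D1} | {D2} | {D3}
D1 (bracket -A^-12 + A^-8 - A^-4 + 2 - A^4 + A^8; 12 crossings at w = +4): V = q - q^2 + 2q^3 - q^4 + q^5 - q^6
D2 (bracket A^-2 + A^6 - A^10; 12 crossings at w = -2): V = -q^-4 + q^-3 + q^-1
V(D3) = q + q^3 - q^4  (w +2, c 14, <D> = -A^-10 + A^-6 + A^2)
observation: 3 classes among 3 diagrams; unequal V(q) rules out equality


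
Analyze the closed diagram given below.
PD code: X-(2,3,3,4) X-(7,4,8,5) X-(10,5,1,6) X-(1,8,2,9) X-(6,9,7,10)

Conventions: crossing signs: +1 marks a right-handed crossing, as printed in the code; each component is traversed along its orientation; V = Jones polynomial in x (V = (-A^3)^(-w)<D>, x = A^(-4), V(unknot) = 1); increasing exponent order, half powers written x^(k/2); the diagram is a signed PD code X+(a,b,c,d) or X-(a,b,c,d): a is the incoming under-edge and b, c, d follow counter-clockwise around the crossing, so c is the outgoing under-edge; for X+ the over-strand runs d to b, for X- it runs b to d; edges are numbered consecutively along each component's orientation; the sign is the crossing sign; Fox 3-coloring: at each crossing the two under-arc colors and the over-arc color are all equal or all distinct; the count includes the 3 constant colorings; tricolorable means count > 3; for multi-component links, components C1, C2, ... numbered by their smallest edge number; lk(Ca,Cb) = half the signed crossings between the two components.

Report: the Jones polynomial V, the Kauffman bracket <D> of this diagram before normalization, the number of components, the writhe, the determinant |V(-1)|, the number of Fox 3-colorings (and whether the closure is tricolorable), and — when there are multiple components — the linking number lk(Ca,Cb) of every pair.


V = -x^-4 + x^-3 + x^-1
<D> = -A^-11 - A^-3 + A (w = -5)
1 component over 5 crossings, w = -5
9 Fox colorings among 3^5, |V(-1)| = 3: tricolorable
why: w = -5 shifts under R1 moves; the (-A^3)^(5) factor cancels that in V


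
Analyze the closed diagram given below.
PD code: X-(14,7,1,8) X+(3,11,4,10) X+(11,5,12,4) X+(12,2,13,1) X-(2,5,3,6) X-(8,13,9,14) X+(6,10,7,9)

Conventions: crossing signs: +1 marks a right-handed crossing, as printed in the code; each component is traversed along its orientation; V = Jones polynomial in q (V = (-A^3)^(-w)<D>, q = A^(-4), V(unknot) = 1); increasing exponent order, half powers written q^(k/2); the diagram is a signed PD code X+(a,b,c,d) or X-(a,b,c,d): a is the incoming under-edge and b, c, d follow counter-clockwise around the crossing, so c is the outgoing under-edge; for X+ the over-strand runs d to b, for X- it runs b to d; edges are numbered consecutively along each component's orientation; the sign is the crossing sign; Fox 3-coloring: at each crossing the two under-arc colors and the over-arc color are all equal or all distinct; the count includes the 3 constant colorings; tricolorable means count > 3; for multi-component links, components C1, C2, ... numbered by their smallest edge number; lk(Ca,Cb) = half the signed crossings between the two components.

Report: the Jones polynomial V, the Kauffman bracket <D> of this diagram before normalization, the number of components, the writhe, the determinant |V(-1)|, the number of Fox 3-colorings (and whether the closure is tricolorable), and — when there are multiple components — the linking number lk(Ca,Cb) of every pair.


Jones polynomial: V(q) = q^-2 - q^-1 + 2 - 2q + q^2 - q^3 + q^4
<D> = -A^-13 + A^-9 - A^-5 + 2A^-1 - 2A^3 + A^7 - A^11; writhe +1
components 1, writhe +1 (7 crossings)
3-colorings: 9 of 3^7, det 9 — tricolorable
note: w = +1 shifts under R1 moves; the (-A^3)^(-1) factor cancels that in V


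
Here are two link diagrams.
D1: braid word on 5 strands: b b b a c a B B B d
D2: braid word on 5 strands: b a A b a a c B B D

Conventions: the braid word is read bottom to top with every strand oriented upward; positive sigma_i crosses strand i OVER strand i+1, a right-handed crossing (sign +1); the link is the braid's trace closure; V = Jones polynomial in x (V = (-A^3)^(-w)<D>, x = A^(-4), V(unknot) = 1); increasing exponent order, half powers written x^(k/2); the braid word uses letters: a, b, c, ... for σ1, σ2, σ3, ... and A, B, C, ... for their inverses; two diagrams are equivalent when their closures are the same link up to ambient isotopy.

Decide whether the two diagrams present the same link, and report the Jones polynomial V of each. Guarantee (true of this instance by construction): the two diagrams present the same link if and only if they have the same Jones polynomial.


equivalent: yes
D1 (bracket 1 + A^4 + A^8 + A^12; 10 crossings at w = +4): V = 1 + x + x^2 + x^3
V(D2) = 1 + x + x^2 + x^3  [10 crossings, <D> = A^-6 + A^-2 + A^2 + A^6, w = +2]
observation: Markov moves rewrite D1 (10 crossings) into D2 (10)


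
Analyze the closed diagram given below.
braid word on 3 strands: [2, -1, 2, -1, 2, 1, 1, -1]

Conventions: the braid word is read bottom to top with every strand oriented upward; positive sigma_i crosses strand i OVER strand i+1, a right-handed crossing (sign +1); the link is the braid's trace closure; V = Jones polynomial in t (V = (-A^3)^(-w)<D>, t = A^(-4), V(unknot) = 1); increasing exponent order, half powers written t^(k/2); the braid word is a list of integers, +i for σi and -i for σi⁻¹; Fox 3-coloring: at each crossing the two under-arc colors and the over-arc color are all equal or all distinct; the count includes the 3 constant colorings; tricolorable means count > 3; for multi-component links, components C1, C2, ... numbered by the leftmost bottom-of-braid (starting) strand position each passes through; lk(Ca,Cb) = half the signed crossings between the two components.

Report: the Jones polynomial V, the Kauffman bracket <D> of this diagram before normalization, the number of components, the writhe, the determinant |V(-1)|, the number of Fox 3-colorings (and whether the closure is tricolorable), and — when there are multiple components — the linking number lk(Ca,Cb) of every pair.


V(t) = 1 + t + t^2 + t^3
bracket: A^-6 + A^-2 + A^2 + A^6, w = +2
3 components, writhe +2, over 8 crossings
lk(C1,C2) = +1
linking number lk(C1,C3) = 0
lk(C2,C3): 0
det 0, colorings 9 of 3^8 — tricolorable
observation: free reduction leaves σ2 σ1⁻¹ σ2 σ1⁻¹ σ2 σ1 of the original 8 letters


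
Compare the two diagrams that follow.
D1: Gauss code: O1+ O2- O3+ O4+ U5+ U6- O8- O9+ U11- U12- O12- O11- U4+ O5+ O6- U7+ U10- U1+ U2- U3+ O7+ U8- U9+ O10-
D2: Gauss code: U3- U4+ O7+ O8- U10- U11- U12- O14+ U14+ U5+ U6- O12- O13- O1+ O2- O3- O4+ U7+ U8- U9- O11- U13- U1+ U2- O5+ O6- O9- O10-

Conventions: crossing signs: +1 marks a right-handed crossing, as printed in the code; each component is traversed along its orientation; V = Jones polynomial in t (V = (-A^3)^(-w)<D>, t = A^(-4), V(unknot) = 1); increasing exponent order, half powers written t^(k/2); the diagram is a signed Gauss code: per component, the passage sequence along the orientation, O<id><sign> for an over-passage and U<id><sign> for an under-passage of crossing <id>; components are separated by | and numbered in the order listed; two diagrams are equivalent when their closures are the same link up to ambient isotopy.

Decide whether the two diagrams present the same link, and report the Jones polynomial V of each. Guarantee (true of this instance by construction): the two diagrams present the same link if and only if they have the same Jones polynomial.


equivalent: no
V(D1) = 1  (w 0, c 12, <D> = 1)
V(D2) = -t^-4 + t^-3 + t^-1  [14 crossings, <D> = A^-8 + 1 - A^4, w = -4]
key observation: comparing 2 Jones polynomials yields 2 groups


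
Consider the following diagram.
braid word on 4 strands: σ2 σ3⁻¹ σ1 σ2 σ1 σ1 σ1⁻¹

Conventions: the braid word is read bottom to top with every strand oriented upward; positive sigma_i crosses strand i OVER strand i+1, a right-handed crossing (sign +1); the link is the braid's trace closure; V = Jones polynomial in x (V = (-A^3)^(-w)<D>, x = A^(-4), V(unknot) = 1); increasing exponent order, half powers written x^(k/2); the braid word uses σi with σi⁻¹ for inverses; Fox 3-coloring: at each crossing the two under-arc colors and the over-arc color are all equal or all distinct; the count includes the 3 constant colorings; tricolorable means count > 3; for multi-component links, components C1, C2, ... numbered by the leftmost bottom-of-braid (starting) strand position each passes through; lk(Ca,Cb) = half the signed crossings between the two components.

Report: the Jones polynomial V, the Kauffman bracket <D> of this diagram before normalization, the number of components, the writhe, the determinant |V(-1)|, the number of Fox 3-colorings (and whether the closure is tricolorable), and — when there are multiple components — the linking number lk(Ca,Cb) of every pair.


V(x) = x + x^3 - x^4
bracket: A^-7 - A^-3 - A^5, w = +3
1 component, writhe +3, over 7 crossings
det 3, colorings 9 of 3^7 — tricolorable
observation: the span of V is 3, forcing >= 3 crossings in any diagram


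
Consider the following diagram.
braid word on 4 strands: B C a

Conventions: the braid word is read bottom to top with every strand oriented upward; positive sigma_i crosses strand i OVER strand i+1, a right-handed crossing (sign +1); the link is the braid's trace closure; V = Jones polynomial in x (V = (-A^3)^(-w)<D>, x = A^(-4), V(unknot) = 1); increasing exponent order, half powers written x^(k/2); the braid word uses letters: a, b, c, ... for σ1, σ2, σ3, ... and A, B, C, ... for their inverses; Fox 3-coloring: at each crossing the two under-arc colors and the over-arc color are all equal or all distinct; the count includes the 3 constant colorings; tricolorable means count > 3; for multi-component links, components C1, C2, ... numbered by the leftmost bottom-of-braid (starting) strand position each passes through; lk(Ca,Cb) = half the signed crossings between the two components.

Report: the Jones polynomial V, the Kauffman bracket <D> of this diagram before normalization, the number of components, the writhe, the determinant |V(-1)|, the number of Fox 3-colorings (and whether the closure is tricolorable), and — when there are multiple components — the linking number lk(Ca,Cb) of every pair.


Jones polynomial: V(x) = 1
<D> = -A^-3; writhe -1
components 1, writhe -1 (3 crossings)
3-colorings: 3 of 3^3, det 1 — not tricolorable
note: |V(-1)| = 1: so not tricolorable, since 3 does not divide 1


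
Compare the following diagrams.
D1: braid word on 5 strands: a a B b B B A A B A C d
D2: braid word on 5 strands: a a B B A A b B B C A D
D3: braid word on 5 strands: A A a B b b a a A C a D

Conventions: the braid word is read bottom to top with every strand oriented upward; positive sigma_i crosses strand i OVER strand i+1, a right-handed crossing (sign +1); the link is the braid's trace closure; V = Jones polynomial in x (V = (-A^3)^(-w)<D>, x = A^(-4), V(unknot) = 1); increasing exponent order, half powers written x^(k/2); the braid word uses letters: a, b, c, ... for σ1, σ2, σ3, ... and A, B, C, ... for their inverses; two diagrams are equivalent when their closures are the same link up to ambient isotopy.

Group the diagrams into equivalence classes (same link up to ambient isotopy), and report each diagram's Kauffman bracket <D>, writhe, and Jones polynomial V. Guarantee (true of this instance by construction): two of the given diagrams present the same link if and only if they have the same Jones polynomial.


equivalence classes: {D1, D2} | {D3}
D1 (bracket A^-8 - A^-4 + 2 - A^4 + A^8 - A^12; 12 crossings at w = -4): V = -x^-6 + x^-5 - x^-4 + 2x^-3 - x^-2 + x^-1
V(D2) = -x^-6 + x^-5 - x^-4 + 2x^-3 - x^-2 + x^-1  (w -6, c 12, <D> = A^-14 - A^-10 + 2A^-6 - A^-2 + A^2 - A^6)
V(D3) = 1  [12 crossings, <D> = 1, w = 0]
key observation: V(x) takes 2 values over 3 diagrams, fixing the grouping


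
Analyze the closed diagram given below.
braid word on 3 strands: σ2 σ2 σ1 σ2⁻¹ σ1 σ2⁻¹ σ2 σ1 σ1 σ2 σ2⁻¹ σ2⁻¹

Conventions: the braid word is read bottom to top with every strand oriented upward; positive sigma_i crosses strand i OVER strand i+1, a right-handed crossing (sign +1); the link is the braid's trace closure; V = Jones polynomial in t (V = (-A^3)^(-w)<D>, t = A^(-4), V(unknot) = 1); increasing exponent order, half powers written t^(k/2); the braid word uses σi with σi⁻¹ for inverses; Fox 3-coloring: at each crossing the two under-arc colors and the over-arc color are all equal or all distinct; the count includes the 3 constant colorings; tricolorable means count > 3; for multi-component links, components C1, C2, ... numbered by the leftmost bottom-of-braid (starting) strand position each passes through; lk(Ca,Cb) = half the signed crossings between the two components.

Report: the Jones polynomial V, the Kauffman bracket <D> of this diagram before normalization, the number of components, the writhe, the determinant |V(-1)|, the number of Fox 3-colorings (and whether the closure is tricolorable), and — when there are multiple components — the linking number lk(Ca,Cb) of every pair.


Jones polynomial: V(t) = t + t^3 - t^4
<D> = -A^-4 + 1 + A^8; writhe +4
components 1, writhe +4 (12 crossings)
3-colorings: 9 of 3^12, det 3 — tricolorable
note: w = +4 shifts under R1 moves; the (-A^3)^(-4) factor cancels that in V


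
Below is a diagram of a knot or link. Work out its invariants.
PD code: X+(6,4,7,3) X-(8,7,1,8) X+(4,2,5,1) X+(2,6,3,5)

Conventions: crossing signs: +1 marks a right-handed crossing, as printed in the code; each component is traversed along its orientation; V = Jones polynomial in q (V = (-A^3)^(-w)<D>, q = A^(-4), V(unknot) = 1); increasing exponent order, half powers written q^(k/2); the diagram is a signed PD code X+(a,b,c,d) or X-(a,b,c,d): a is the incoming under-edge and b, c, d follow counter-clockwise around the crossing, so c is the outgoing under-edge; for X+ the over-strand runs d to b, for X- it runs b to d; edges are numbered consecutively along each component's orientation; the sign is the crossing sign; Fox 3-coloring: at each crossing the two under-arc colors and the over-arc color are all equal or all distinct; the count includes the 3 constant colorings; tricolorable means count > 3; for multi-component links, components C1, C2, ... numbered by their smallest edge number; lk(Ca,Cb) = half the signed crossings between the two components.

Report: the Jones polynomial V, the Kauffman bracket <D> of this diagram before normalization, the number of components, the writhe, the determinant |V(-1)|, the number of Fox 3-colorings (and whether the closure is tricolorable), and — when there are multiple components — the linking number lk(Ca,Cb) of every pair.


Jones polynomial: V(q) = q + q^3 - q^4
<D> = -A^-10 + A^-6 + A^2; writhe +2
components 1, writhe +2 (4 crossings)
3-colorings: 9 of 3^4, det 3 — tricolorable
note: V spans 3 powers of q: at least 3 crossings in any diagram


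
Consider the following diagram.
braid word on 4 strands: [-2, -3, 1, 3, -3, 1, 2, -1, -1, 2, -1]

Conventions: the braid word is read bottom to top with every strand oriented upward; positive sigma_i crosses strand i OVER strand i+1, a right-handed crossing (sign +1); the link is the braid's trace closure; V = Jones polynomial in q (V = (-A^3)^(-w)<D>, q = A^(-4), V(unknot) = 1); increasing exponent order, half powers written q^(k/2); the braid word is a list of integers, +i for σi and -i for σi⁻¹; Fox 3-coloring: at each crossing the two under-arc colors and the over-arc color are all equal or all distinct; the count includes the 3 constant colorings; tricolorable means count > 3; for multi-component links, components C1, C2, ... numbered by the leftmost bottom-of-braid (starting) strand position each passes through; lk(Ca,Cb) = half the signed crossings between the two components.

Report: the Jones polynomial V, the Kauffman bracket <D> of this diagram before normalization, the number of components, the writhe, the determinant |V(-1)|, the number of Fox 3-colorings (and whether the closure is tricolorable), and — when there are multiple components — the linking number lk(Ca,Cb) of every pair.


V(q) = -q^-3 + q^-2 - q^-1 + 3 - q + q^2 - q^3
bracket: A^-15 - A^-11 + A^-7 - 3A^-3 + A - A^5 + A^9, w = -1
1 component, writhe -1, over 11 crossings
det 9, colorings 27 of 3^11 — tricolorable
observation: palindromic: swapping q for 1/q fixes V


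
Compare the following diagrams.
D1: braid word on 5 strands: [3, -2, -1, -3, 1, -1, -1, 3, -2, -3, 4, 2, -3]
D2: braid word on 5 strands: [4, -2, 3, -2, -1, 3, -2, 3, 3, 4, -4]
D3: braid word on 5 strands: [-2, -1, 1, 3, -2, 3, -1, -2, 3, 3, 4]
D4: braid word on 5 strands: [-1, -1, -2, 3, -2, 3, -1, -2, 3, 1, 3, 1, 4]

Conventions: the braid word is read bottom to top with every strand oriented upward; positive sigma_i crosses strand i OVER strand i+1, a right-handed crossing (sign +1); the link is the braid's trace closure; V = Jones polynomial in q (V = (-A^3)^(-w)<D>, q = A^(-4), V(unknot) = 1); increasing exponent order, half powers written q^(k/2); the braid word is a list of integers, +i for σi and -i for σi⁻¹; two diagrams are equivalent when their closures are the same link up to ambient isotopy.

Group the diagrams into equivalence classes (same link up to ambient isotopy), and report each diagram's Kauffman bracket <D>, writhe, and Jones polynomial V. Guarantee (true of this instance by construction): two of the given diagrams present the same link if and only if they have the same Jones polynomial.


grouping into links: {D1} | {D2, D3, D4}
V(D1) = -q^(-5/2) - q^(-1/2)  (w -3, c 13, <D> = A^-7 + A)
D2 (bracket A^-15 - 3A^-11 + 4A^-7 - 4A^-3 + 5A - 3A^5 + 3A^9 - A^13; 11 crossings at w = +1): V = q^(-5/2) - 3q^(-3/2) + 3q^(-1/2) - 5q^(1/2) + 4q^(3/2) - 4q^(5/2) + 3q^(7/2) - q^(9/2)
D3 (bracket A^-15 - 3A^-11 + 4A^-7 - 4A^-3 + 5A - 3A^5 + 3A^9 - A^13; 11 crossings at w = +1): V = q^(-5/2) - 3q^(-3/2) + 3q^(-1/2) - 5q^(1/2) + 4q^(3/2) - 4q^(5/2) + 3q^(7/2) - q^(9/2)
V(D4) = q^(-5/2) - 3q^(-3/2) + 3q^(-1/2) - 5q^(1/2) + 4q^(3/2) - 4q^(5/2) + 3q^(7/2) - q^(9/2)  (w +1, c 13, <D> = A^-15 - 3A^-11 + 4A^-7 - 4A^-3 + 5A - 3A^5 + 3A^9 - A^13)
why: V(q) takes 2 values over 4 diagrams, fixing the grouping


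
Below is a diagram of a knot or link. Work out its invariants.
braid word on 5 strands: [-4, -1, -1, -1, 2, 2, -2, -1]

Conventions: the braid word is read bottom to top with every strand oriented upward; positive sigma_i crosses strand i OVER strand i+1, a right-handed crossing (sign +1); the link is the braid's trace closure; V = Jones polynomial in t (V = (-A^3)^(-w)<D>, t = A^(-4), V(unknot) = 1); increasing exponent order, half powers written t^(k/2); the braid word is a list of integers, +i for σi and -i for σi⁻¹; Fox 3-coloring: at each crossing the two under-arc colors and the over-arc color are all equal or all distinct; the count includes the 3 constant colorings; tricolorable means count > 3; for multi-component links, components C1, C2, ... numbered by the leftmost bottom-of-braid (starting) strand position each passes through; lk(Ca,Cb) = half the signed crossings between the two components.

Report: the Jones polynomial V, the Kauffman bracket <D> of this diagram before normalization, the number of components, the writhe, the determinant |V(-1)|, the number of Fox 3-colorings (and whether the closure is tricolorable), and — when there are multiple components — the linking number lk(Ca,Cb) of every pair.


V = t^-6 + t^-3 + t^-2 + t^-1
<D> = A^-8 + A^-4 + 1 + A^12 (w = -4)
3 components over 8 crossings, w = -4
lk(C1,C2): -2
lk(C1,C3) = 0
linking number lk(C2,C3) = 0
9 Fox colorings among 3^8, |V(-1)| = 0: tricolorable
why: inverse pairs cancel, leaving σ4⁻¹ σ1⁻¹ σ1⁻¹ σ1⁻¹ σ2 σ1⁻¹


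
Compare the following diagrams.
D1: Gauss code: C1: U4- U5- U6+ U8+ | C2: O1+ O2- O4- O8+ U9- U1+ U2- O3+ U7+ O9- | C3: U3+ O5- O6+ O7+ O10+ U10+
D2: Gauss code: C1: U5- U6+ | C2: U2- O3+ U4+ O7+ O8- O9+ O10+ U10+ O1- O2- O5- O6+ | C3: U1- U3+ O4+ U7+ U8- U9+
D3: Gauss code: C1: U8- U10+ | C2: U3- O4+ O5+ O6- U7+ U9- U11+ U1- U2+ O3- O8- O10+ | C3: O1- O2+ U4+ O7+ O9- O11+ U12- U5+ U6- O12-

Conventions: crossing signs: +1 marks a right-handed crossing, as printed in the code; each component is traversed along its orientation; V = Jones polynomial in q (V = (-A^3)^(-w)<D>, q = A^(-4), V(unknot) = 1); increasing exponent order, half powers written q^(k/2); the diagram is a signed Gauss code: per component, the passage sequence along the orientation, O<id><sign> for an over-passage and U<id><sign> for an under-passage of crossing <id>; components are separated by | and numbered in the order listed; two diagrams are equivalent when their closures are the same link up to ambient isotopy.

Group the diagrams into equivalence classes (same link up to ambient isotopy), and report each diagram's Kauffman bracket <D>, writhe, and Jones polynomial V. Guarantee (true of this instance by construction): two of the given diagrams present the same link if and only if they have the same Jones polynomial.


equivalence classes: {D1, D2, D3}
D1 (bracket A^-6 + A^-2 + A^2 + A^6; 10 crossings at w = +2): V = 1 + q + q^2 + q^3
V(D2) = 1 + q + q^2 + q^3  [10 crossings, <D> = A^-6 + A^-2 + A^2 + A^6, w = +2]
V(D3) = 1 + q + q^2 + q^3  [12 crossings, <D> = A^-12 + A^-8 + A^-4 + 1, w = 0]
key observation: all 3 diagrams share one V(q), hence one class


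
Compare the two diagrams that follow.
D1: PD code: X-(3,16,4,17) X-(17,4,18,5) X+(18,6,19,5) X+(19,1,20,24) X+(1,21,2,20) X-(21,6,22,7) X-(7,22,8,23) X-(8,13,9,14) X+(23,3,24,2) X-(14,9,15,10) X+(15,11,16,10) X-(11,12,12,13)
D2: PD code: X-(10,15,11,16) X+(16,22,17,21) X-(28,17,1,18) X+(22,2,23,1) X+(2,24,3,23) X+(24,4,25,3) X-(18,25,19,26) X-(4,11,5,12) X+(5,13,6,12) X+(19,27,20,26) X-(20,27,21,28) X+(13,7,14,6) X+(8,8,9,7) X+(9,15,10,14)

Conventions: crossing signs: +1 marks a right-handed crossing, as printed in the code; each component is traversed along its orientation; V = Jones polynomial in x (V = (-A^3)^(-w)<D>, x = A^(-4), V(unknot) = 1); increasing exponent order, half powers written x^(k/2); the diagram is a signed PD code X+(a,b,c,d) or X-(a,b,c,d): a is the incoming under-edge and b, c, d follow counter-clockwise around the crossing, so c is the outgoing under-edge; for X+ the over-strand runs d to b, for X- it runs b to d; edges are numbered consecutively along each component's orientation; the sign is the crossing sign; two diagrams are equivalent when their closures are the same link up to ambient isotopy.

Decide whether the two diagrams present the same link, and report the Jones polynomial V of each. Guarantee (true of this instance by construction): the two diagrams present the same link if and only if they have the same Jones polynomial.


equivalent: no
V(D1) = -x^-3 + 2x^-2 - 2x^-1 + 3 - 2x + 2x^2 - x^3  (w -2, c 12, <D> = -A^-18 + 2A^-14 - 2A^-10 + 3A^-6 - 2A^-2 + 2A^2 - A^6)
V(D2) = x^-1 - 1 + 2x - 2x^2 + 2x^3 - 2x^4 + x^5  (w +4, c 14, <D> = A^-8 - 2A^-4 + 2 - 2A^4 + 2A^8 - A^12 + A^16)
why: 2 values of V(x) split the 2 diagrams


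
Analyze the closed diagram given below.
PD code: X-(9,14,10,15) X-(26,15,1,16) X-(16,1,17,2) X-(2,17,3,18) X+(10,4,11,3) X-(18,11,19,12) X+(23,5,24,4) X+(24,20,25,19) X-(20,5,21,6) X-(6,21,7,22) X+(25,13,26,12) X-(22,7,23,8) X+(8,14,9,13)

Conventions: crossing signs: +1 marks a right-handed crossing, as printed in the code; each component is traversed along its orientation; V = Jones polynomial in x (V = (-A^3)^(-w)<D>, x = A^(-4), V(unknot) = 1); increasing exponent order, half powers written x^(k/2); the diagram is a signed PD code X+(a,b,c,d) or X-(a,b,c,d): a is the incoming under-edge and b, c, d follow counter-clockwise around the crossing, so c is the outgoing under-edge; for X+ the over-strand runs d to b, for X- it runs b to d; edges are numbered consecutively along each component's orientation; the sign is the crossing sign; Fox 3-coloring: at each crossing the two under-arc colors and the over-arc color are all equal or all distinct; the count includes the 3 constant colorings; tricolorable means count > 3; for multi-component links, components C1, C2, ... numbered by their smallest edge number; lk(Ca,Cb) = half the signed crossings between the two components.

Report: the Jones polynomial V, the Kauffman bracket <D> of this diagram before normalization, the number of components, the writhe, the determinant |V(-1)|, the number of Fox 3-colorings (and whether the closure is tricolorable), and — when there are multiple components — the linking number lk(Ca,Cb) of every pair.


Jones polynomial: V(x) = -x^-6 + x^-5 - x^-4 + 2x^-3 - x^-2 + x^-1
<D> = -A^-5 + A^-1 - 2A^3 + A^7 - A^11 + A^15; writhe -3
components 1, writhe -3 (13 crossings)
3-colorings: 3 of 3^13, det 7 — not tricolorable
note: |V(-1)| = 7: so not tricolorable, since 3 does not divide 7


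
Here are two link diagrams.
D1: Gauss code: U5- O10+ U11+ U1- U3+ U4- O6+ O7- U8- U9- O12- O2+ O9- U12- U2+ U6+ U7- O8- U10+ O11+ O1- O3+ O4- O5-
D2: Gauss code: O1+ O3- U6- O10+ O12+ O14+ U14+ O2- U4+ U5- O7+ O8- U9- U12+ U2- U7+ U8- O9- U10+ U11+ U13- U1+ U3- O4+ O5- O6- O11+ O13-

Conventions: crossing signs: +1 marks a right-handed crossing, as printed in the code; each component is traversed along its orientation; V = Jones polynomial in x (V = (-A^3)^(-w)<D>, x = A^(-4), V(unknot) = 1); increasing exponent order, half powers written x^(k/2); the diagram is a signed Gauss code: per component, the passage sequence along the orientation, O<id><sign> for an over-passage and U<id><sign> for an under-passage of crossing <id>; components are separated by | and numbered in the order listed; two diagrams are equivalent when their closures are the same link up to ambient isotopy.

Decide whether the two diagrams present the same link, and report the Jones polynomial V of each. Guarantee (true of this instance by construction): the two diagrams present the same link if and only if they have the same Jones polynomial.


equivalent: yes
D1 (bracket A^-6; 12 crossings at w = -2): V = 1
D2 (bracket 1; 14 crossings at w = 0): V = 1
key observation: one V(x) for all 2 diagrams — one class (guaranteed)


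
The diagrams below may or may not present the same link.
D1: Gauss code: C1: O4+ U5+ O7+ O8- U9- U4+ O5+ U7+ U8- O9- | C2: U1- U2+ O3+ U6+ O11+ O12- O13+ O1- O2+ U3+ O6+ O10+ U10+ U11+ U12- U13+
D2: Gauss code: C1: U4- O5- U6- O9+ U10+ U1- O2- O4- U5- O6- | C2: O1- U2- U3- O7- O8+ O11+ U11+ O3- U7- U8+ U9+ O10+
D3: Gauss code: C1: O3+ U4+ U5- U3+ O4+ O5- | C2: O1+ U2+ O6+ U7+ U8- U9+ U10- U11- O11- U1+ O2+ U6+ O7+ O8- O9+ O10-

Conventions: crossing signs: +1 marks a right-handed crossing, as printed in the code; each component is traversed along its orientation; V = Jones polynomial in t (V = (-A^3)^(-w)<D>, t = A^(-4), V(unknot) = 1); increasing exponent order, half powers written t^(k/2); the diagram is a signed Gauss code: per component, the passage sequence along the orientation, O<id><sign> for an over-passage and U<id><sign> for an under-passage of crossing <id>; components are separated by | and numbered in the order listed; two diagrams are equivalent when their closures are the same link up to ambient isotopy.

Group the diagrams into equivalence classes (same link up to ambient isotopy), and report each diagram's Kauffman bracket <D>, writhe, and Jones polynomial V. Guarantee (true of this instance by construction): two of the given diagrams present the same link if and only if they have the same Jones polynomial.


classes: {D1, D3} | {D2}
V(D1) = -t^(1/2) - t^(3/2) - t^(5/2) + t^(9/2)  [13 crossings, <D> = -A^-3 + A^5 + A^9 + A^13, w = +5]
V(D2) = t^(-9/2) - t^(-5/2) - t^(-3/2) - t^(-1/2)  (w -3, c 11, <D> = A^-7 + A^-3 + A - A^9)
V(D3) = -t^(1/2) - t^(3/2) - t^(5/2) + t^(9/2)  [11 crossings, <D> = -A^-9 + A^-1 + A^3 + A^7, w = +3]
note: V(t) takes 2 values over 3 diagrams, fixing the grouping


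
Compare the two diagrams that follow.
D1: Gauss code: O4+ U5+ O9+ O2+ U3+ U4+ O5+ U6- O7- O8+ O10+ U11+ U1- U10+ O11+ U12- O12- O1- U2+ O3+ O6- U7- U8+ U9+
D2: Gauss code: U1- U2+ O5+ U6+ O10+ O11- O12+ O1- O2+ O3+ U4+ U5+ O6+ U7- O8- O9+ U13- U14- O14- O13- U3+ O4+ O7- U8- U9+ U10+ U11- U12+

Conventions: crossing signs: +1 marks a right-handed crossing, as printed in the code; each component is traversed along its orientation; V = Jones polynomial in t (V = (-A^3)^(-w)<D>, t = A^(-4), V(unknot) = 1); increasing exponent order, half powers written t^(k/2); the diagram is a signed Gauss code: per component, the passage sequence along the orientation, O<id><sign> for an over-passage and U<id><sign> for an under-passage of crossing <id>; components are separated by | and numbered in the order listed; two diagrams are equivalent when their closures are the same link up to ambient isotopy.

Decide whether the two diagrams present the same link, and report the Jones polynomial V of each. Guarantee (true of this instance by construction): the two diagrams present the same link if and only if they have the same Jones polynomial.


same link: yes
V(D1) = t - t^2 + 2t^3 - t^4 + t^5 - t^6  [12 crossings, <D> = -A^-12 + A^-8 - A^-4 + 2 - A^4 + A^8, w = +4]
V(D2) = t - t^2 + 2t^3 - t^4 + t^5 - t^6  (w +2, c 14, <D> = -A^-18 + A^-14 - A^-10 + 2A^-6 - A^-2 + A^2)
note: Reidemeister moves carry D1 (12 crossings) to D2 (14)


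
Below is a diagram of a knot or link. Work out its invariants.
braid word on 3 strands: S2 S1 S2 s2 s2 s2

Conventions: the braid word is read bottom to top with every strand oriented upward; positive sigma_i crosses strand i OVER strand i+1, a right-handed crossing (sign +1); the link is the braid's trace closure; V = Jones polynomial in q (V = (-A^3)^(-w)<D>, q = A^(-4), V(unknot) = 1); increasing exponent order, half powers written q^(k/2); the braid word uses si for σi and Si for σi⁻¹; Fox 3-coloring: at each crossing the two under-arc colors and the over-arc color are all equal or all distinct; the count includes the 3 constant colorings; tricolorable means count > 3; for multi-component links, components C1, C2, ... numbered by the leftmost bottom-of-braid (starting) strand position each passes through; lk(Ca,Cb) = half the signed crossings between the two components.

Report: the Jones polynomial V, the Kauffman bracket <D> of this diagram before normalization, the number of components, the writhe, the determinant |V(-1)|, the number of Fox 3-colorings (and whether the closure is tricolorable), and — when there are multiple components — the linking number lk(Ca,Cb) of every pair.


V = 1
<D> = 1 (w = 0)
1 component over 6 crossings, w = 0
3 Fox colorings among 3^6, |V(-1)| = 1: not tricolorable
why: w = 0 shifts under R1 moves; the (-A^3)^(0) factor cancels that in V


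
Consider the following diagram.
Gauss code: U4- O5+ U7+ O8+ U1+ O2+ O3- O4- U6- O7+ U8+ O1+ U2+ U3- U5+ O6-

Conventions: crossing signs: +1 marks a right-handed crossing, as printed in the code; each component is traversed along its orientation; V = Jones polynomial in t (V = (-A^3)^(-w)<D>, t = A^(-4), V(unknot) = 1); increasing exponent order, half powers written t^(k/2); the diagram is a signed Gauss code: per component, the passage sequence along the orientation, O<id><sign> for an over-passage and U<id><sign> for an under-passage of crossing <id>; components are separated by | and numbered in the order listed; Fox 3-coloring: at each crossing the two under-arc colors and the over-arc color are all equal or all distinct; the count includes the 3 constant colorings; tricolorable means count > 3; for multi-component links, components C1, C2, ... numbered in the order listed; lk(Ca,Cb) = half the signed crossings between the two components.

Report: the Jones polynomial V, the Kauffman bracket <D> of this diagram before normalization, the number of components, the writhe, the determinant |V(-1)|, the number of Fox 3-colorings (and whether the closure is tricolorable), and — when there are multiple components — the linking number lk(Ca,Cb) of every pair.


V(t) = t^-1 - 1 + 2t - 2t^2 + 2t^3 - 2t^4 + t^5
bracket: A^-14 - 2A^-10 + 2A^-6 - 2A^-2 + 2A^2 - A^6 + A^10, w = +2
1 component, writhe +2, over 8 crossings
det 11, colorings 3 of 3^8 — not tricolorable
observation: w = +2 shifts under R1 moves; the (-A^3)^(-2) factor cancels that in V


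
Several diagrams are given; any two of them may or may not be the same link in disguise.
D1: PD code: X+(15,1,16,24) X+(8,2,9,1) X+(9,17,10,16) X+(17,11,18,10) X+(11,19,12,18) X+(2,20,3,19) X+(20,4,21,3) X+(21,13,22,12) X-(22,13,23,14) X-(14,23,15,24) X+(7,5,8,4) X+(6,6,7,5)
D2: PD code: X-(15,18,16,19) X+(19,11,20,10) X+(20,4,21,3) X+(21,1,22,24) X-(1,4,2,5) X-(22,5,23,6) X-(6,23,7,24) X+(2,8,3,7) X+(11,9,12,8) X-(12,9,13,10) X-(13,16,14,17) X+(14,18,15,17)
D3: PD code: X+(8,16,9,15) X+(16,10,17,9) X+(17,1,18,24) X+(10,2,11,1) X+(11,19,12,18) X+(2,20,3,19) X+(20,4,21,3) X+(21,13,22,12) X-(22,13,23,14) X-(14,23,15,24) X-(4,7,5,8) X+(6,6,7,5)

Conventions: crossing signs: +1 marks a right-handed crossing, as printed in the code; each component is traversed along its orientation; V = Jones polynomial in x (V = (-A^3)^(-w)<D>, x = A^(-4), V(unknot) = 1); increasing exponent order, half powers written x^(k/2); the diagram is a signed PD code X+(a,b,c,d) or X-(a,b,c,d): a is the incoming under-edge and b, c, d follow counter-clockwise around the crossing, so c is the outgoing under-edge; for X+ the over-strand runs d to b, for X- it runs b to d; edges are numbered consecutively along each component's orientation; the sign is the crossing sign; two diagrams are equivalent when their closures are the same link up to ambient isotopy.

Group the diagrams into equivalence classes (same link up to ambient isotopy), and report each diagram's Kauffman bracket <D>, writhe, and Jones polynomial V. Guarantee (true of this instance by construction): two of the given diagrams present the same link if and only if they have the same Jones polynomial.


classes: {D1, D3} | {D2}
V(D1) = x^2 + 2x^4 - 2x^5 + x^6 - 2x^7 + x^8  [12 crossings, <D> = A^-8 - 2A^-4 + 1 - 2A^4 + 2A^8 + A^16, w = +8]
V(D2) = x^-2 - x^-1 + 1 - x + x^2  [12 crossings, <D> = A^-8 - A^-4 + 1 - A^4 + A^8, w = 0]
V(D3) = x^2 + 2x^4 - 2x^5 + x^6 - 2x^7 + x^8  [12 crossings, <D> = A^-14 - 2A^-10 + A^-6 - 2A^-2 + 2A^2 + A^10, w = +6]
note: 2 classes among 3 diagrams; unequal V(x) rules out equality


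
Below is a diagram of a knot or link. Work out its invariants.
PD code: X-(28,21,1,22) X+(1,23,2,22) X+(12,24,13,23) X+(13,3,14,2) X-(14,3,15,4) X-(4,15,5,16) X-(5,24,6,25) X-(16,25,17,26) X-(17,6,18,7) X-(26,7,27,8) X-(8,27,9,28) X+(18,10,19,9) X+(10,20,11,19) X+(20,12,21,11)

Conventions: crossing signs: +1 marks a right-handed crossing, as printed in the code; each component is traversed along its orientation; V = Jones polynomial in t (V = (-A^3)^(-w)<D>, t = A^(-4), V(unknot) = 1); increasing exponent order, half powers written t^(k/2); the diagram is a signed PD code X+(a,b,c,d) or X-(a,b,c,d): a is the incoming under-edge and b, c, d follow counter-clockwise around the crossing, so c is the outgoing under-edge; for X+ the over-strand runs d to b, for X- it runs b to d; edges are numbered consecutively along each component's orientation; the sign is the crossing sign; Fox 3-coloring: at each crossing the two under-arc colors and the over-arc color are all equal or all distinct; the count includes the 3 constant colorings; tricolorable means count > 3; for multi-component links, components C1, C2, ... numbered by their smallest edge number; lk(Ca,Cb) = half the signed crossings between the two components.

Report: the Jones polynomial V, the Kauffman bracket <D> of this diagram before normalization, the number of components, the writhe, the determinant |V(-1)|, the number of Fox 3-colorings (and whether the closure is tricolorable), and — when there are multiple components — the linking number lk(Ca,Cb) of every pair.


Jones polynomial: V(t) = -t^-5 + t^-4 - t^-3 + 2t^-2 - t^-1 + 2 - t
<D> = -A^-10 + 2A^-6 - A^-2 + 2A^2 - A^6 + A^10 - A^14; writhe -2
components 1, writhe -2 (14 crossings)
3-colorings: 9 of 3^14, det 9 — tricolorable
note: w = -2 shifts under R1 moves; the (-A^3)^(2) factor cancels that in V
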